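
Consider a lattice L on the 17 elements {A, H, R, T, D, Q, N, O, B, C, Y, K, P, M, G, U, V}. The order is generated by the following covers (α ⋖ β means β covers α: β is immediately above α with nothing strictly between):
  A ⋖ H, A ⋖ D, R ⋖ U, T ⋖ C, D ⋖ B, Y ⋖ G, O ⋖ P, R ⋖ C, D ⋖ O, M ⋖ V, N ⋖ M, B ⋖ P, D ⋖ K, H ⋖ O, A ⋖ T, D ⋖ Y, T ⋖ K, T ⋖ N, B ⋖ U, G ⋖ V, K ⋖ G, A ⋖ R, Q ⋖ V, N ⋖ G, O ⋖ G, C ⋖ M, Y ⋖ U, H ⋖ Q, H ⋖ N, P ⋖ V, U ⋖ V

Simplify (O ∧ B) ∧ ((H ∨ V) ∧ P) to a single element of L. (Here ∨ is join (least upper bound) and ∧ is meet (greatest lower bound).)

O ∧ B = D
H ∨ V = V
V ∧ P = P
D ∧ P = D

D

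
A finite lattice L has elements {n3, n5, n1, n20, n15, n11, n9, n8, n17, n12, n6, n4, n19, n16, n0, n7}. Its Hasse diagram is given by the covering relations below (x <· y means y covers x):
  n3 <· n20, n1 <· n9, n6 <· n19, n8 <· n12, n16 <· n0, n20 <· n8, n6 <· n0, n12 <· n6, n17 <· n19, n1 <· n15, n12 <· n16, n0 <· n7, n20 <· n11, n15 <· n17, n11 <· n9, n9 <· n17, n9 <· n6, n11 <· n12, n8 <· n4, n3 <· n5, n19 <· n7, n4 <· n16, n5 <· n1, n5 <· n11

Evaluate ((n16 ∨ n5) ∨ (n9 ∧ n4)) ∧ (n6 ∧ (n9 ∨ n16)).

n12

n16 ∨ n5 = n16
n9 ∧ n4 = n20
n16 ∨ n20 = n16
n9 ∨ n16 = n0
n6 ∧ n0 = n6
n16 ∧ n6 = n12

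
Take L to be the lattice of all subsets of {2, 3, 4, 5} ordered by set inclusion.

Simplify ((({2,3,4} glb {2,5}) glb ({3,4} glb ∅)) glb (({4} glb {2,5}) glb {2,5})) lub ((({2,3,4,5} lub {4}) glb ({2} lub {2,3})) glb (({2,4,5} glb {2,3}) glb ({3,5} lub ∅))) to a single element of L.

{2,3,4} ∧ {2,5} = {2}
{3,4} ∧ ∅ = ∅
{2} ∧ ∅ = ∅
{4} ∧ {2,5} = ∅
∅ ∧ {2,5} = ∅
∅ ∧ ∅ = ∅
{2,3,4,5} ∨ {4} = {2,3,4,5}
{2} ∨ {2,3} = {2,3}
{2,3,4,5} ∧ {2,3} = {2,3}
{2,4,5} ∧ {2,3} = {2}
{3,5} ∨ ∅ = {3,5}
{2} ∧ {3,5} = ∅
{2,3} ∧ ∅ = ∅
∅ ∨ ∅ = ∅

∅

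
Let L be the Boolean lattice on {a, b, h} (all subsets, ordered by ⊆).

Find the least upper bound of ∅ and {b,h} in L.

{b,h}

Common upper bounds of {∅, {b,h}}: {a,b,h}, {b,h}.
The least among these is {b,h}.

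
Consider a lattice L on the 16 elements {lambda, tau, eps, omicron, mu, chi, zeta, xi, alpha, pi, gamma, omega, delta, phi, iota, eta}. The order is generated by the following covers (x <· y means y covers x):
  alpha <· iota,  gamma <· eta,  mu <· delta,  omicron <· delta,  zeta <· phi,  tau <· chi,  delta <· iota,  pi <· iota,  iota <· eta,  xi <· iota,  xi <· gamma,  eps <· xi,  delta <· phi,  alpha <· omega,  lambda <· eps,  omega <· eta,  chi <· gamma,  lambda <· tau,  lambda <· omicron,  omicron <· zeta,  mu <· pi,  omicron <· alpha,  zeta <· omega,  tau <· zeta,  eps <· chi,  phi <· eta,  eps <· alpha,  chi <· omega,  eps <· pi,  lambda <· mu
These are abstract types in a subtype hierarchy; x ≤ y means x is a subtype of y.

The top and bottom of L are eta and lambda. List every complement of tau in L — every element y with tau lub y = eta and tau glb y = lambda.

Need y with tau ∨ y = eta and tau ∧ y = lambda.
Checking each element gives: iota, pi.

iota, pi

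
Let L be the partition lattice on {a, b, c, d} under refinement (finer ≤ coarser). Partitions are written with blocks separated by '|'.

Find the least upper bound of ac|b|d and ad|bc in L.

abcd

The join of ac|b|d and ad|bc merges any blocks that overlap across the partitions, giving abcd.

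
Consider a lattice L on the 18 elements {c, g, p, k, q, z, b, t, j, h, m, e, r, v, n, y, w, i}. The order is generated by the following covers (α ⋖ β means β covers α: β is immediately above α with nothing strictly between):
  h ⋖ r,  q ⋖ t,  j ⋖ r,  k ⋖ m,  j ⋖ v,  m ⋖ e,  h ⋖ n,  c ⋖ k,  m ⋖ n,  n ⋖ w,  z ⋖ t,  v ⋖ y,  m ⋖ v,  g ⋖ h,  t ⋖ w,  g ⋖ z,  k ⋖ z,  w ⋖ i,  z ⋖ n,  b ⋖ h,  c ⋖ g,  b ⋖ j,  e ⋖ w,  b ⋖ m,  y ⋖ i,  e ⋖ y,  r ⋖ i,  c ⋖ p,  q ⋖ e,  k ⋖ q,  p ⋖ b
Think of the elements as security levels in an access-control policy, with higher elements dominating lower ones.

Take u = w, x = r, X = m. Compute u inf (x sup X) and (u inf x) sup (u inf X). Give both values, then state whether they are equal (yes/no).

w; n; no

x sup X = i, so u inf (x sup X) = w inf i = w.
u inf x = h and u inf X = m, so (u inf x) sup (u inf X) = h sup m = n.
Equal: no.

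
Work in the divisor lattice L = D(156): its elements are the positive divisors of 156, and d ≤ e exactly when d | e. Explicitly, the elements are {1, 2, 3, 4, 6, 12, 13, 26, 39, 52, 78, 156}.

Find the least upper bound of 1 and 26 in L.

26

In the divisibility order, the join is the least common multiple: lcm(1, 26) = 26.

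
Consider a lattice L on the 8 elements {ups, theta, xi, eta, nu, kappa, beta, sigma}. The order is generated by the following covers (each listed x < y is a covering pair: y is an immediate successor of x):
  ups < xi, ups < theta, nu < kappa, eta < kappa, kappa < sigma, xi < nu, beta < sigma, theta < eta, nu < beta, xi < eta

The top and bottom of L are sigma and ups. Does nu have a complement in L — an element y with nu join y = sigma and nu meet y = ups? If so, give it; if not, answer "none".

none

For every candidate y, either nu ∨ y ≠ sigma or nu ∧ y ≠ ups; no complement exists.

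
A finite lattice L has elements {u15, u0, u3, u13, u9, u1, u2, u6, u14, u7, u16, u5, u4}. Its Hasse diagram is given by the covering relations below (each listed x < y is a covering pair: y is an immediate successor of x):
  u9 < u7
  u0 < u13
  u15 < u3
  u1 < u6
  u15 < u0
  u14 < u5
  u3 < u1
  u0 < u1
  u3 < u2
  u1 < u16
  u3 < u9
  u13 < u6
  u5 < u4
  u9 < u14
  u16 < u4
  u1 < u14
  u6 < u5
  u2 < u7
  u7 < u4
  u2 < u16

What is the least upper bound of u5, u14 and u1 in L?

u5

Common upper bounds of {u5, u14, u1}: u4, u5.
The least among these is u5.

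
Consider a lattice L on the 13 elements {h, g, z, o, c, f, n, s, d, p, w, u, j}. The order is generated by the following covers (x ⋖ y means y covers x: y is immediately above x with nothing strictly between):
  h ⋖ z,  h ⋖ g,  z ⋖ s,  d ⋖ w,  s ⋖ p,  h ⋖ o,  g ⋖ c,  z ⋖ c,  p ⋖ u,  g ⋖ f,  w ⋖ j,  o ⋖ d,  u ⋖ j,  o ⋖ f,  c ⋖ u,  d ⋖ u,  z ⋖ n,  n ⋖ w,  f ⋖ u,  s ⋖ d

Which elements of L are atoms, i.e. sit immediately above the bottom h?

The atoms are exactly the elements that cover h: g, o, z.

g, o, z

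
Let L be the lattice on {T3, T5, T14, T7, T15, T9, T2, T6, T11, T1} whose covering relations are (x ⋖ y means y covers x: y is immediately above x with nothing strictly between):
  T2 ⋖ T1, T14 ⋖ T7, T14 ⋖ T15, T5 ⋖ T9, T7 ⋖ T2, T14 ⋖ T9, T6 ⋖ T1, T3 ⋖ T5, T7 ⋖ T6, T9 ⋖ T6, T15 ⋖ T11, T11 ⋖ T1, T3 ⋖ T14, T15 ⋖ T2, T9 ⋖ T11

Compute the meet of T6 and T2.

Common lower bounds of {T6, T2}: T14, T3, T7.
The greatest among these is T7.

T7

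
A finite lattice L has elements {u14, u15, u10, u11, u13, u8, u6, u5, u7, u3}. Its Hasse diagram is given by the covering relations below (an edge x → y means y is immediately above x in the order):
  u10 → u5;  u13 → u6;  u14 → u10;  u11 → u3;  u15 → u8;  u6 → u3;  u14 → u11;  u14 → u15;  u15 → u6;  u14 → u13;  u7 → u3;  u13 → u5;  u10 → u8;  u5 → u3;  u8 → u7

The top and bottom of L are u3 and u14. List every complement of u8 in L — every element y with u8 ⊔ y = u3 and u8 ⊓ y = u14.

u11, u13

Need y with u8 ∨ y = u3 and u8 ∧ y = u14.
Checking each element gives: u11, u13.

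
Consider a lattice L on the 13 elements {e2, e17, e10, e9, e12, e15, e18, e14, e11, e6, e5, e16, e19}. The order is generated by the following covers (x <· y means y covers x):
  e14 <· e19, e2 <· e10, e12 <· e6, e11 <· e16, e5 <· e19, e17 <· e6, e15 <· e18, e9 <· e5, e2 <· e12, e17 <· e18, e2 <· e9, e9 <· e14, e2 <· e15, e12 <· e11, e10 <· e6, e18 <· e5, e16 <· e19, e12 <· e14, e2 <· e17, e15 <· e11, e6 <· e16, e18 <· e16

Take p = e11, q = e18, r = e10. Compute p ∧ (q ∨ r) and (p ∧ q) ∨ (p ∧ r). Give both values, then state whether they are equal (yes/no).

e11; e15; no

q ∨ r = e16, so p ∧ (q ∨ r) = e11 ∧ e16 = e11.
p ∧ q = e15 and p ∧ r = e2, so (p ∧ q) ∨ (p ∧ r) = e15 ∨ e2 = e15.
Equal: no.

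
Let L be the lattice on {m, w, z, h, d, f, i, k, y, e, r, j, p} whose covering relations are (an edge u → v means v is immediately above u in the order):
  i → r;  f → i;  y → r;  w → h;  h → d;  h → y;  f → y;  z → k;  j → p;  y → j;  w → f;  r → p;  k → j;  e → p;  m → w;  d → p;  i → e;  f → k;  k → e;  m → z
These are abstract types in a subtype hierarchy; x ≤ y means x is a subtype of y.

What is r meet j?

Common lower bounds of {r, j}: f, h, m, w, y.
The greatest among these is y.

y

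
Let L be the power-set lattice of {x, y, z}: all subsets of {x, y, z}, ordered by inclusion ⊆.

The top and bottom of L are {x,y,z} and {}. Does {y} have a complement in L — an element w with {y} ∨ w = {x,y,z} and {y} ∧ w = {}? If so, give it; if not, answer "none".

{x,z}

Need w with {y} ∨ w = {x,y,z} and {y} ∧ w = {}.
Checking each element gives: {x,z}.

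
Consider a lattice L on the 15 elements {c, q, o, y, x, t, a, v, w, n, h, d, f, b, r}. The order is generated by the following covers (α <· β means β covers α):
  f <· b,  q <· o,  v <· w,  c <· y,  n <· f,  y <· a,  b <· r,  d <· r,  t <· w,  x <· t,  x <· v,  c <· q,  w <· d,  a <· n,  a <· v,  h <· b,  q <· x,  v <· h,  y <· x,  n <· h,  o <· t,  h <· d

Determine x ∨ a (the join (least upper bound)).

Common upper bounds of {x, a}: b, d, h, r, v, w.
The least among these is v.

v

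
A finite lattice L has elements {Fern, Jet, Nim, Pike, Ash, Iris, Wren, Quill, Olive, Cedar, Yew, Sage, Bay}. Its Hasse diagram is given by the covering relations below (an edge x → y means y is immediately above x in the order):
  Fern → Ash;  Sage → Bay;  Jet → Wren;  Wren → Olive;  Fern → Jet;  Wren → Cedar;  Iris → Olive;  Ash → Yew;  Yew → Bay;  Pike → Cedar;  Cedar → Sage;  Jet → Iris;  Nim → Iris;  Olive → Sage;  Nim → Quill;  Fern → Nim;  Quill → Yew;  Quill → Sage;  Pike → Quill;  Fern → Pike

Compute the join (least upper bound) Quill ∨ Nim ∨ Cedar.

Sage

Common upper bounds of {Quill, Nim, Cedar}: Bay, Sage.
The least among these is Sage.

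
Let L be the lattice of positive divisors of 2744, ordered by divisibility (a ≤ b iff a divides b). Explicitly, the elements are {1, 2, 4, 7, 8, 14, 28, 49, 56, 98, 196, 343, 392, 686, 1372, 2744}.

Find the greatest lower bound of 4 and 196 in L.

In the divisibility order, the meet is the greatest common divisor: gcd(4, 196) = 4.

4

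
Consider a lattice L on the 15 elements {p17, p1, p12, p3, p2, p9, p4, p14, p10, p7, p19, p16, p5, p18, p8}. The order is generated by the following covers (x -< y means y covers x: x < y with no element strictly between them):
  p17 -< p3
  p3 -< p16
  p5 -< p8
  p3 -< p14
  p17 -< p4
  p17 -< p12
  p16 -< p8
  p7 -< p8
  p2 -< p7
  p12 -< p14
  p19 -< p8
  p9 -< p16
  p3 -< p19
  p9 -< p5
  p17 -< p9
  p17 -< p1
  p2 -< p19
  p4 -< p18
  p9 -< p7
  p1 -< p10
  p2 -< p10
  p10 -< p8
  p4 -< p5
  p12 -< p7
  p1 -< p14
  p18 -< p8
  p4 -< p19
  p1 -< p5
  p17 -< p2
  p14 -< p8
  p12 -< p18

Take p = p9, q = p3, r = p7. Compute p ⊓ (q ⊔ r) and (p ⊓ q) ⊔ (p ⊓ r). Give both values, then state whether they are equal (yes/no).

p9; p9; yes

q ⊔ r = p8, so p ⊓ (q ⊔ r) = p9 ⊓ p8 = p9.
p ⊓ q = p17 and p ⊓ r = p9, so (p ⊓ q) ⊔ (p ⊓ r) = p17 ⊔ p9 = p9.
Equal: yes.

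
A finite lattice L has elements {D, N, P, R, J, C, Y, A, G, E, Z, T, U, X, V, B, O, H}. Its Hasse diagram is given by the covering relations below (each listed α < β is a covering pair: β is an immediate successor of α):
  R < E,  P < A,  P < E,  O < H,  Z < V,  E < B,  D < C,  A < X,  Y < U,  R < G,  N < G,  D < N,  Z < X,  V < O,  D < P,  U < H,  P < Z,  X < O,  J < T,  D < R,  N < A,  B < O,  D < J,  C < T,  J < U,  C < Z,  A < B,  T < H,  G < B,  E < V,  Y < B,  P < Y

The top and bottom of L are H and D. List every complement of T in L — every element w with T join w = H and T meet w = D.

A, B, E, G, N, P, R, Y

Need w with T ∨ w = H and T ∧ w = D.
Checking each element gives: A, B, E, G, N, P, R, Y.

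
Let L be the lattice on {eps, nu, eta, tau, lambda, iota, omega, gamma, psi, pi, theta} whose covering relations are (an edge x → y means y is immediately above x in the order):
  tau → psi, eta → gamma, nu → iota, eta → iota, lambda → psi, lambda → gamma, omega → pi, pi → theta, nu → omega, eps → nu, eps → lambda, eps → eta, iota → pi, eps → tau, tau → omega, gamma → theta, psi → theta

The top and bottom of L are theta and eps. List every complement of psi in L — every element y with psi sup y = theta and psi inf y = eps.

eta, iota, nu

Need y with psi ∨ y = theta and psi ∧ y = eps.
Checking each element gives: eta, iota, nu.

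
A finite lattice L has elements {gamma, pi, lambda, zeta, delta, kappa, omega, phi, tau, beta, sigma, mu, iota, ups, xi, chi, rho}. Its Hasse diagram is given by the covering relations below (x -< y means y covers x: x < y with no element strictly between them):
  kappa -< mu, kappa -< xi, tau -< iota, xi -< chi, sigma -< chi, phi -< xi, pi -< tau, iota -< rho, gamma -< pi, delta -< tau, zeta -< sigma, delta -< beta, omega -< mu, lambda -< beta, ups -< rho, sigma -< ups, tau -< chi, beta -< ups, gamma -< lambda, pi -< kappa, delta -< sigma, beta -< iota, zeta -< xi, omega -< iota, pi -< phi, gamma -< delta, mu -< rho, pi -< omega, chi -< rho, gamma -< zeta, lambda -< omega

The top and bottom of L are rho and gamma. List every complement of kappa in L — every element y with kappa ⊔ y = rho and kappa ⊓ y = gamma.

Need y with kappa ∨ y = rho and kappa ∧ y = gamma.
Checking each element gives: beta, ups.

beta, ups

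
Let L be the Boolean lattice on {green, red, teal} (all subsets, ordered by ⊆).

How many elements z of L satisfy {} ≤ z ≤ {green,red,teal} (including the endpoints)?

The interval [{}, {green,red,teal}] = {{green,red,teal}, {green,red}, {green,teal}, {green}, {red,teal}, {red}, {teal}, {}}, which has 8 elements.

8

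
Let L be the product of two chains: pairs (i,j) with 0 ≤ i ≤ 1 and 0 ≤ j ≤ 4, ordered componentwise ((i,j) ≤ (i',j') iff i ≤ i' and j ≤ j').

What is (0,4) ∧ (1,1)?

(0,1)

In a product of chains, the meet is componentwise min, giving (0,1).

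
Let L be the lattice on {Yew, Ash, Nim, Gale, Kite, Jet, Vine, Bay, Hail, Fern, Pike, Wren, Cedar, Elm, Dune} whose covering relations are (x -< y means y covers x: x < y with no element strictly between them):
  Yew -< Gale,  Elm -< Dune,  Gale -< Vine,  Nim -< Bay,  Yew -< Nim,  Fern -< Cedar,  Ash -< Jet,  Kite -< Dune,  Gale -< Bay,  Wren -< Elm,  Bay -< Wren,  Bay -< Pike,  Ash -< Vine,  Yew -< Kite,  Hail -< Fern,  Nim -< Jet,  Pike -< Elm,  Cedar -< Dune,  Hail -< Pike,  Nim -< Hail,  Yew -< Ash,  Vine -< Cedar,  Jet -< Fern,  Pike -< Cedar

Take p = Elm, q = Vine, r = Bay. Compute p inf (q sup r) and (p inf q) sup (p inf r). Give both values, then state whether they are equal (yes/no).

Pike; Bay; no

q sup r = Cedar, so p inf (q sup r) = Elm inf Cedar = Pike.
p inf q = Gale and p inf r = Bay, so (p inf q) sup (p inf r) = Gale sup Bay = Bay.
Equal: no.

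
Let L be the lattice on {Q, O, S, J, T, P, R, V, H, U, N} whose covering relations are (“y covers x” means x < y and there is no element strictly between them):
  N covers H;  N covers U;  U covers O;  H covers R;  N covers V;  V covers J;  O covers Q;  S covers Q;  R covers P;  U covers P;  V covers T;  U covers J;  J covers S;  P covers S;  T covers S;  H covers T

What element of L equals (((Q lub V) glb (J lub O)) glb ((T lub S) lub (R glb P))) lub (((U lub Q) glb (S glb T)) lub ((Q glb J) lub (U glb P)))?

Q ∨ V = V
J ∨ O = U
V ∧ U = J
T ∨ S = T
R ∧ P = P
T ∨ P = H
J ∧ H = S
U ∨ Q = U
S ∧ T = S
U ∧ S = S
Q ∧ J = Q
U ∧ P = P
Q ∨ P = P
S ∨ P = P
S ∨ P = P

P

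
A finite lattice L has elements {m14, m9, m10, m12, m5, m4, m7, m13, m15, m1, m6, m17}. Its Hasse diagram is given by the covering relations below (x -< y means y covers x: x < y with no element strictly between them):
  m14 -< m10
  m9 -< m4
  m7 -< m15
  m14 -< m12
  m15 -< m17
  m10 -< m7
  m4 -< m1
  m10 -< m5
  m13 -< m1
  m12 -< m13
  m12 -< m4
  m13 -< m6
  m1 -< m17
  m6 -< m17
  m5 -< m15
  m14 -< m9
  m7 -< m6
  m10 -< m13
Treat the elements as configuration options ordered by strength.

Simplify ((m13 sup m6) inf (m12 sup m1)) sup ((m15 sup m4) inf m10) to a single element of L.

m13

m13 ∨ m6 = m6
m12 ∨ m1 = m1
m6 ∧ m1 = m13
m15 ∨ m4 = m17
m17 ∧ m10 = m10
m13 ∨ m10 = m13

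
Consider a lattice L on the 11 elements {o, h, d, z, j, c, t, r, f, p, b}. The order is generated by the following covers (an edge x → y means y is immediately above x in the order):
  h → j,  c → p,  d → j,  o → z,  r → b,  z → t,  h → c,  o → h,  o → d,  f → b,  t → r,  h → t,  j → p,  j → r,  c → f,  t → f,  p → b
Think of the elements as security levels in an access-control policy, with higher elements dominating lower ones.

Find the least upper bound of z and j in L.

Common upper bounds of {z, j}: b, r.
The least among these is r.

r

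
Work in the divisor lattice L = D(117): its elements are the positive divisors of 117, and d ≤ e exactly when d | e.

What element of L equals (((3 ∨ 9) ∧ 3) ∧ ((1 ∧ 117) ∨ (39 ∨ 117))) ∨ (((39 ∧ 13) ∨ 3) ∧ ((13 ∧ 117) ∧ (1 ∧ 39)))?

3

3 ∨ 9 = 9
9 ∧ 3 = 3
1 ∧ 117 = 1
39 ∨ 117 = 117
1 ∨ 117 = 117
3 ∧ 117 = 3
39 ∧ 13 = 13
13 ∨ 3 = 39
13 ∧ 117 = 13
1 ∧ 39 = 1
13 ∧ 1 = 1
39 ∧ 1 = 1
3 ∨ 1 = 3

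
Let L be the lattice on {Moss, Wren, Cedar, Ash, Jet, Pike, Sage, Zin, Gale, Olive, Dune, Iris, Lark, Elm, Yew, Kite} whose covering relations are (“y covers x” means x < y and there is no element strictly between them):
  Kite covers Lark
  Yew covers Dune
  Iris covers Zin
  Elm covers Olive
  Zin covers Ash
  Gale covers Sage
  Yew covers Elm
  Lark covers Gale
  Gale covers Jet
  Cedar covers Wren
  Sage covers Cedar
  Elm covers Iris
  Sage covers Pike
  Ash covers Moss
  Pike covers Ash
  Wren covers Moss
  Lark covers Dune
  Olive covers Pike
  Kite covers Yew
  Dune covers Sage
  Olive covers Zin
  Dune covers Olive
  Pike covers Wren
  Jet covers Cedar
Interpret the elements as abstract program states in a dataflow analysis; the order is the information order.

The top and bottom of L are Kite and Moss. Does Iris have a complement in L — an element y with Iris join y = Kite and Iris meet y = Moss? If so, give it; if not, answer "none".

Jet

Need y with Iris ∨ y = Kite and Iris ∧ y = Moss.
Checking each element gives: Jet.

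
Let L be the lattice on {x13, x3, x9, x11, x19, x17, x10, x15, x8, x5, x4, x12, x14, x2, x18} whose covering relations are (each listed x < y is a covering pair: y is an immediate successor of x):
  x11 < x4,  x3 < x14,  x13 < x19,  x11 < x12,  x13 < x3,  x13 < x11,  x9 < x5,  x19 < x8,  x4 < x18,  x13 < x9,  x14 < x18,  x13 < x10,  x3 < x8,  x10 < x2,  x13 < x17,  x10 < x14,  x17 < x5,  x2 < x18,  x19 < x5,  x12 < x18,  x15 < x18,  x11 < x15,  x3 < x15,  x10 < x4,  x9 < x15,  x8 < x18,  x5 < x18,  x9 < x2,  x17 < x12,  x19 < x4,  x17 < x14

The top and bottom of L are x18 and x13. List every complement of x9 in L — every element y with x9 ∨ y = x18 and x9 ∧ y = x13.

x12, x14, x4, x8

Need y with x9 ∨ y = x18 and x9 ∧ y = x13.
Checking each element gives: x12, x14, x4, x8.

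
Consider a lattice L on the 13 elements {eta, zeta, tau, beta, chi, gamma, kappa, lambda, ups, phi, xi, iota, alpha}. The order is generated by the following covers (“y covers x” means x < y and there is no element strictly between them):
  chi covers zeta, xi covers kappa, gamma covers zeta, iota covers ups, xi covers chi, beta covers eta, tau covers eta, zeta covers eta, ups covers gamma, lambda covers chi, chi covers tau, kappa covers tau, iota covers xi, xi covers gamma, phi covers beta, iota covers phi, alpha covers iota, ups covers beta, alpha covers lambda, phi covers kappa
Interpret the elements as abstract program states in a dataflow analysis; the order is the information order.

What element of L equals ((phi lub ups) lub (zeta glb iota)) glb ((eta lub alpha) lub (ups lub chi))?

phi ∨ ups = iota
zeta ∧ iota = zeta
iota ∨ zeta = iota
eta ∨ alpha = alpha
ups ∨ chi = iota
alpha ∨ iota = alpha
iota ∧ alpha = iota

iota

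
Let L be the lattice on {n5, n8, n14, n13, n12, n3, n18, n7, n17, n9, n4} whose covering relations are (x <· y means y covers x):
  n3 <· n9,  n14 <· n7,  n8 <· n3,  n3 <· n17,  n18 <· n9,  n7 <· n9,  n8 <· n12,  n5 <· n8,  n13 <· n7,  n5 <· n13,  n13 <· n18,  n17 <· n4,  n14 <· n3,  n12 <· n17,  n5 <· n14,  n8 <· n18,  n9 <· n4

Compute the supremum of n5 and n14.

Common upper bounds of {n5, n14}: n14, n17, n3, n4, n7, n9.
The least among these is n14.

n14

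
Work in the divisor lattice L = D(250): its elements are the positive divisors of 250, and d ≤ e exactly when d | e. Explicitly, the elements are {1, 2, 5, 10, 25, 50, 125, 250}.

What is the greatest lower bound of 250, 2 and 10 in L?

In the divisibility order, the meet is the greatest common divisor: gcd(250, 2, 10) = 2.

2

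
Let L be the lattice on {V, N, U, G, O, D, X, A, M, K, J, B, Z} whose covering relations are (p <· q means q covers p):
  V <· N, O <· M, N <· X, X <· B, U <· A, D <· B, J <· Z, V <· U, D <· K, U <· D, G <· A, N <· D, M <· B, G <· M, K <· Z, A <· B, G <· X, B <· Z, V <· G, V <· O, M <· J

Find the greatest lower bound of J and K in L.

V

Common lower bounds of {J, K}: V.
The greatest among these is V.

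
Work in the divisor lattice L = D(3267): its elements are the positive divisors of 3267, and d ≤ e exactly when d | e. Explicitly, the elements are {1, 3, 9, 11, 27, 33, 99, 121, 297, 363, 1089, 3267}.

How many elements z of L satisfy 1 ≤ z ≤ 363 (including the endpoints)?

The interval [1, 363] = {1, 11, 121, 3, 33, 363}, which has 6 elements.

6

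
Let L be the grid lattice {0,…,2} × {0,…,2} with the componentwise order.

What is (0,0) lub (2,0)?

In a product of chains, the join is componentwise max, giving (2,0).

(2,0)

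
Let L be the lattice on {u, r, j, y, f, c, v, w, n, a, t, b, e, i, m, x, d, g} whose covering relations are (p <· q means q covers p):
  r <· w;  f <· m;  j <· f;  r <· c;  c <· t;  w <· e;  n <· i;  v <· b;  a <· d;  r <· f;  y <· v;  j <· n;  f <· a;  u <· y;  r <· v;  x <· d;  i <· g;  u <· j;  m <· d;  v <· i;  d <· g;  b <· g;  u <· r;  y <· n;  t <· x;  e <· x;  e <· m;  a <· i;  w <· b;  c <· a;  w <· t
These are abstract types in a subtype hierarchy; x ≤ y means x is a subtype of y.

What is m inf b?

w

Common lower bounds of {m, b}: r, u, w.
The greatest among these is w.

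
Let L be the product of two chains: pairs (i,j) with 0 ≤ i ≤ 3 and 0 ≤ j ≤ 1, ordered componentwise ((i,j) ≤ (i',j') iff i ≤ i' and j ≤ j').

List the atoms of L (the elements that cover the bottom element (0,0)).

The atoms are exactly the elements that cover (0,0): (0,1), (1,0).

(0,1), (1,0)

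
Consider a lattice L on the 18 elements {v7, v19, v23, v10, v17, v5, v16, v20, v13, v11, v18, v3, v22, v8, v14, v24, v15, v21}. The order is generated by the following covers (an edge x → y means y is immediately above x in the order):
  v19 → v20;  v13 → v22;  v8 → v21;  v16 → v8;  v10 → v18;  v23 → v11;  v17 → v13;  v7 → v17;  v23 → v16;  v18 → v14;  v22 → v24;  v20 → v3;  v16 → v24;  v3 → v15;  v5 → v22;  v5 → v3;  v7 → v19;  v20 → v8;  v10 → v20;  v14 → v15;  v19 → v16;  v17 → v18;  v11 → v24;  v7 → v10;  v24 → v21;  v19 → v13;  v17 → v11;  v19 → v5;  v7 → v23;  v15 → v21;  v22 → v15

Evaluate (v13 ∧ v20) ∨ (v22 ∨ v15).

v13 ∧ v20 = v19
v22 ∨ v15 = v15
v19 ∨ v15 = v15

v15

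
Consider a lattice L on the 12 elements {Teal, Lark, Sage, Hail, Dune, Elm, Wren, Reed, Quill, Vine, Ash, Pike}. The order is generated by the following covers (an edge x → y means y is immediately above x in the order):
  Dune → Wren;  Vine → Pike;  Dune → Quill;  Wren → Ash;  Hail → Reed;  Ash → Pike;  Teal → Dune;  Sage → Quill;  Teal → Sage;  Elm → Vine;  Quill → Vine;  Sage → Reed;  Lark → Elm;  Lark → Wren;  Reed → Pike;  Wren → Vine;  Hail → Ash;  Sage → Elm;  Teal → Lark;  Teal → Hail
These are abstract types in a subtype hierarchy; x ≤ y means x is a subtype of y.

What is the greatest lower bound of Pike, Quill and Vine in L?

Common lower bounds of {Pike, Quill, Vine}: Dune, Quill, Sage, Teal.
The greatest among these is Quill.

Quill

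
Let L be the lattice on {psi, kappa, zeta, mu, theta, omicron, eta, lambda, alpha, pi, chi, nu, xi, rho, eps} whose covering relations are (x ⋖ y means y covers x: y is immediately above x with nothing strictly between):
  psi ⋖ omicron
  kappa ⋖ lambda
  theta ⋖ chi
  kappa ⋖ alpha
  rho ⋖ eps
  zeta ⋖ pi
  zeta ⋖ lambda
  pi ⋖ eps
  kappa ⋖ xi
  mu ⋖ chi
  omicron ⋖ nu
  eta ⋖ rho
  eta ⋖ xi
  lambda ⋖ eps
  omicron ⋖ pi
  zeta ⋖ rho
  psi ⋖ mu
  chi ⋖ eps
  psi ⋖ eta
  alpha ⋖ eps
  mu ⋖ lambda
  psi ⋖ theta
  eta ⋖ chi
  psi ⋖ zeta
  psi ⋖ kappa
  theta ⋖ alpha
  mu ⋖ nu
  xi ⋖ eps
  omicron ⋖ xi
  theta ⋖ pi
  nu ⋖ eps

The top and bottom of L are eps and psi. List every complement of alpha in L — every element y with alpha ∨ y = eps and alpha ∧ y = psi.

eta, mu, nu, omicron, rho, zeta

Need y with alpha ∨ y = eps and alpha ∧ y = psi.
Checking each element gives: eta, mu, nu, omicron, rho, zeta.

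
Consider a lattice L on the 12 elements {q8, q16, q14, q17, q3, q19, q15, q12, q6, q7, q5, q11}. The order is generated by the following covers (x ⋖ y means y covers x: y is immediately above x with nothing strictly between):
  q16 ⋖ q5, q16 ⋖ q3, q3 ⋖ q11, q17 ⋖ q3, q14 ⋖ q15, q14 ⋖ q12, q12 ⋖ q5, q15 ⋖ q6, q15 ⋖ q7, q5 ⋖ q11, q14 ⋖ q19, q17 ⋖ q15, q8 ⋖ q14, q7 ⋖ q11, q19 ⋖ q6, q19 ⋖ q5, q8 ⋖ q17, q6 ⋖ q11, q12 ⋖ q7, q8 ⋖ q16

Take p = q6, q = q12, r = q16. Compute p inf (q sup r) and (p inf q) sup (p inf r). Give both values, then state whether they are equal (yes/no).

q19; q14; no

q sup r = q5, so p inf (q sup r) = q6 inf q5 = q19.
p inf q = q14 and p inf r = q8, so (p inf q) sup (p inf r) = q14 sup q8 = q14.
Equal: no.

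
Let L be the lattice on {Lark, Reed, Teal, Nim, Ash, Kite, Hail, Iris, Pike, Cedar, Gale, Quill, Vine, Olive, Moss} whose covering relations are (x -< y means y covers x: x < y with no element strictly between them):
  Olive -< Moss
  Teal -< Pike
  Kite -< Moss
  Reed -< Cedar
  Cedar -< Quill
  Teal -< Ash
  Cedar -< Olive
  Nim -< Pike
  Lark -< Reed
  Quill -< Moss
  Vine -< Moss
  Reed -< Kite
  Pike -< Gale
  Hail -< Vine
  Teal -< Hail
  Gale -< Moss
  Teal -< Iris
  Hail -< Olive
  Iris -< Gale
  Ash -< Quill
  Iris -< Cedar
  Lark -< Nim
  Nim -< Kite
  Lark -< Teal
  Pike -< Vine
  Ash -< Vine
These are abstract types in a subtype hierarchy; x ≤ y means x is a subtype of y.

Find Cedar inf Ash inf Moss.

Common lower bounds of {Cedar, Ash, Moss}: Lark, Teal.
The greatest among these is Teal.

Teal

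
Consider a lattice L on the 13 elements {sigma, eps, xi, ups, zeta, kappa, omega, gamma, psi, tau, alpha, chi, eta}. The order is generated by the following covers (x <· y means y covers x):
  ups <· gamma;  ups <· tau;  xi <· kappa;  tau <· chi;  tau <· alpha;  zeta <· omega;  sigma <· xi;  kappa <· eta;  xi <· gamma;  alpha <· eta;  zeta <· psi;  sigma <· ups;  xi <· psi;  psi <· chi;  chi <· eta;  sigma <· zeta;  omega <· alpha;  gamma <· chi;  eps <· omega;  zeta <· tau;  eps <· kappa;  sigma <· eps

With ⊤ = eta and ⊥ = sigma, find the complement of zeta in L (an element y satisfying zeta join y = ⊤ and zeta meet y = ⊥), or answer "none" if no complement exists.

Need y with zeta ∨ y = eta and zeta ∧ y = sigma.
Checking each element gives: kappa.

kappa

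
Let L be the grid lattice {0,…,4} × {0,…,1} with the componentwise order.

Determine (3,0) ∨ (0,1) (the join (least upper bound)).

In a product of chains, the join is componentwise max, giving (3,1).

(3,1)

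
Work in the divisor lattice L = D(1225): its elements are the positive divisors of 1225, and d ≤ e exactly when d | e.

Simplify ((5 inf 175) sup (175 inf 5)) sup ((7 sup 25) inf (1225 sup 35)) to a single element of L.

175

5 ∧ 175 = 5
175 ∧ 5 = 5
5 ∨ 5 = 5
7 ∨ 25 = 175
1225 ∨ 35 = 1225
175 ∧ 1225 = 175
5 ∨ 175 = 175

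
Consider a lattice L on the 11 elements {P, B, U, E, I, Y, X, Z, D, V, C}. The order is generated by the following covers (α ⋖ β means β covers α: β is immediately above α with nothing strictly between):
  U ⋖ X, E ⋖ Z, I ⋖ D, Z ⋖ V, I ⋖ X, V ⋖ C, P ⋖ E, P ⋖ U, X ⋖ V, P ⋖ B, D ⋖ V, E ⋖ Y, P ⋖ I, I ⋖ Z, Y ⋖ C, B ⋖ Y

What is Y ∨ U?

C

Common upper bounds of {Y, U}: C.
The least among these is C.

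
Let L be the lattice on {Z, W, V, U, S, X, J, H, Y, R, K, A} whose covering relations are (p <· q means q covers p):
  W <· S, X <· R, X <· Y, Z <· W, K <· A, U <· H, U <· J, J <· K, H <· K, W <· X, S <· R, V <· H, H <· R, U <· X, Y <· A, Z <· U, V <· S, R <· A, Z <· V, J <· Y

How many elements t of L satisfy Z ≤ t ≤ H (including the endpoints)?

4

The interval [Z, H] = {H, U, V, Z}, which has 4 elements.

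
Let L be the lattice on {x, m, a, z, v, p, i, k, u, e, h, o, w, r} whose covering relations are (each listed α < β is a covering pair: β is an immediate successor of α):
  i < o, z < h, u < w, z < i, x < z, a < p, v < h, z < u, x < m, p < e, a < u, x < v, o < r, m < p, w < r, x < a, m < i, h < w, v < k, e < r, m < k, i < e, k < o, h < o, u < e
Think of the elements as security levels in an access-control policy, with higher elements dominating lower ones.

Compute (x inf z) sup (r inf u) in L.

u

x ∧ z = x
r ∧ u = u
x ∨ u = u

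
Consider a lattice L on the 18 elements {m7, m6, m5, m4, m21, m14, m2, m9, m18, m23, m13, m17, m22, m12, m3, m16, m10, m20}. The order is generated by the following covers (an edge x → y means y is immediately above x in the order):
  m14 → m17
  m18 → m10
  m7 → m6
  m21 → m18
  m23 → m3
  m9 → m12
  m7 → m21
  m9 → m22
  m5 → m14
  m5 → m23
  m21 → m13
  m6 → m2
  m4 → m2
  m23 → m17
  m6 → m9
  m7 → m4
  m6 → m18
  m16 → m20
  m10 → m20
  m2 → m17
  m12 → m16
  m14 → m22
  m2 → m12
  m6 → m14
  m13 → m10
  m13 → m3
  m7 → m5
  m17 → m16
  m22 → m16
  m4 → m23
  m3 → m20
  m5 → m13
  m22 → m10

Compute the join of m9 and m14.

Common upper bounds of {m9, m14}: m10, m16, m20, m22.
The least among these is m22.

m22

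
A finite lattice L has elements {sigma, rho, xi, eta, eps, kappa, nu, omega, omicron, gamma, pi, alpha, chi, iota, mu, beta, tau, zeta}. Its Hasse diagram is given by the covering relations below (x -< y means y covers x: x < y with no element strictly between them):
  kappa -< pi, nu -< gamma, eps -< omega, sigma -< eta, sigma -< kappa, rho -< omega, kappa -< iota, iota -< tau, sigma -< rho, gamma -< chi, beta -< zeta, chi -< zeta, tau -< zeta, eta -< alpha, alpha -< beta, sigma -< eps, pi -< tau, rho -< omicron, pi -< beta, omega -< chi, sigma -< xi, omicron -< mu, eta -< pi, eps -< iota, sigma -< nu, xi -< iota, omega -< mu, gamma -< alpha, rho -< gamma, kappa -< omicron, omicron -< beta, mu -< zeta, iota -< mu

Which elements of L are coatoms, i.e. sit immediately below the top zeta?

The coatoms are exactly the elements covered by zeta: beta, chi, mu, tau.

beta, chi, mu, tau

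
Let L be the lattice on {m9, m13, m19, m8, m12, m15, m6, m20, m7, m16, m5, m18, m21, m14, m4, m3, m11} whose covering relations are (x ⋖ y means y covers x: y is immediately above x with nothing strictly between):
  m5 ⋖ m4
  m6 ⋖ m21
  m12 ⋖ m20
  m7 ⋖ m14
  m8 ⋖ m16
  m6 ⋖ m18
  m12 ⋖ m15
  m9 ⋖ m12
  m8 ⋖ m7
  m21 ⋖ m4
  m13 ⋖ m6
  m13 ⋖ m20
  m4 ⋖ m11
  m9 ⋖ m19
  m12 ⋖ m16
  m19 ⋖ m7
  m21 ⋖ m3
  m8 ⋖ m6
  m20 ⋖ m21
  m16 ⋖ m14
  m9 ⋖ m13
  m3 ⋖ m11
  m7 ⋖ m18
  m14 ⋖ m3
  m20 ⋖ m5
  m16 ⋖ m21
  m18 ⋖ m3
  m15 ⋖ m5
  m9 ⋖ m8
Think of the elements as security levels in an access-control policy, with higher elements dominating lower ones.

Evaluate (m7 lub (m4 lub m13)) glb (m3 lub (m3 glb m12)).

m3

m4 ∨ m13 = m4
m7 ∨ m4 = m11
m3 ∧ m12 = m12
m3 ∨ m12 = m3
m11 ∧ m3 = m3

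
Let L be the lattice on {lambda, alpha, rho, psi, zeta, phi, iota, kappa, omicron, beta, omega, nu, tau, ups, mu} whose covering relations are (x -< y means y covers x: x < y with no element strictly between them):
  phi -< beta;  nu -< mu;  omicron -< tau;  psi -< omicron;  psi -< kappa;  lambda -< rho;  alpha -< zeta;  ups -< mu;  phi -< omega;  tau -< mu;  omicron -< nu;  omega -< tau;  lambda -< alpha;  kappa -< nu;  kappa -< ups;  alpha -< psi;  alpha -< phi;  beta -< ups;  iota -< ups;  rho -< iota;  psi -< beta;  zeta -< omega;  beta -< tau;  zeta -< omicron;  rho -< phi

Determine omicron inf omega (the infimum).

Common lower bounds of {omicron, omega}: alpha, lambda, zeta.
The greatest among these is zeta.

zeta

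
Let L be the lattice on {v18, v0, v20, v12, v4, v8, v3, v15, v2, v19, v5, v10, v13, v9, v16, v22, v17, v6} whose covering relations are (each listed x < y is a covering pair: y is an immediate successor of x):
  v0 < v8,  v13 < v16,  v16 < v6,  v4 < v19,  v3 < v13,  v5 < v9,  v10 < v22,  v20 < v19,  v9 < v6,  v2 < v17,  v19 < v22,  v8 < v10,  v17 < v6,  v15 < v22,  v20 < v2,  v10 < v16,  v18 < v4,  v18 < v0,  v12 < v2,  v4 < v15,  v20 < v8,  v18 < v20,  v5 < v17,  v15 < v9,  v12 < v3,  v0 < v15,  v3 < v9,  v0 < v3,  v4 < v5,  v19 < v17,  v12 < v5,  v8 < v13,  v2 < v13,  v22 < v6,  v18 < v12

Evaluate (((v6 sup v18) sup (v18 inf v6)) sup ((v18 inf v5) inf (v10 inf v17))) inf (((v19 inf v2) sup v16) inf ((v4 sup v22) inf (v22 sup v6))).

v6 ∨ v18 = v6
v18 ∧ v6 = v18
v6 ∨ v18 = v6
v18 ∧ v5 = v18
v10 ∧ v17 = v20
v18 ∧ v20 = v18
v6 ∨ v18 = v6
v19 ∧ v2 = v20
v20 ∨ v16 = v16
v4 ∨ v22 = v22
v22 ∨ v6 = v6
v22 ∧ v6 = v22
v16 ∧ v22 = v10
v6 ∧ v10 = v10

v10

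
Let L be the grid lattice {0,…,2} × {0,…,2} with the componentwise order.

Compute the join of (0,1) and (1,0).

In a product of chains, the join is componentwise max, giving (1,1).

(1,1)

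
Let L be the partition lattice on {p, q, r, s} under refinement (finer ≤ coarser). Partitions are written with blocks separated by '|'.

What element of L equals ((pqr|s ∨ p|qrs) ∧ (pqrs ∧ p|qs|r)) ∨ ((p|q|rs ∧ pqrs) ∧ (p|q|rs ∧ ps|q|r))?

pqr|s ∨ p|qrs = pqrs
pqrs ∧ p|qs|r = p|qs|r
pqrs ∧ p|qs|r = p|qs|r
p|q|rs ∧ pqrs = p|q|rs
p|q|rs ∧ ps|q|r = p|q|r|s
p|q|rs ∧ p|q|r|s = p|q|r|s
p|qs|r ∨ p|q|r|s = p|qs|r

p|qs|r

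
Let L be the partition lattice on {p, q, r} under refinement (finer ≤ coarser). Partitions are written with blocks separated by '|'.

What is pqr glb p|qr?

p|qr

The meet (common refinement) of pqr and p|qr intersects blocks pairwise, giving p|qr.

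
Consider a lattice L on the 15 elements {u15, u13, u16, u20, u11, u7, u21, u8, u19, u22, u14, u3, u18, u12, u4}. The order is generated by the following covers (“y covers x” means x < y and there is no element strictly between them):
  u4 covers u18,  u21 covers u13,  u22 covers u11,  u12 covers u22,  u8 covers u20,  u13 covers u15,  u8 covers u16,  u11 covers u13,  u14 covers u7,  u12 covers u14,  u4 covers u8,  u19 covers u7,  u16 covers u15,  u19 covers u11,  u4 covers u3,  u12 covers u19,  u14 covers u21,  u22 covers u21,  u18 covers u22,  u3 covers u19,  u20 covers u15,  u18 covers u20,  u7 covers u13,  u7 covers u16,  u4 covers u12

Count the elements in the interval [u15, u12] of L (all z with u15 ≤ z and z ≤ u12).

The interval [u15, u12] = {u11, u12, u13, u14, u15, u16, u19, u21, u22, u7}, which has 10 elements.

10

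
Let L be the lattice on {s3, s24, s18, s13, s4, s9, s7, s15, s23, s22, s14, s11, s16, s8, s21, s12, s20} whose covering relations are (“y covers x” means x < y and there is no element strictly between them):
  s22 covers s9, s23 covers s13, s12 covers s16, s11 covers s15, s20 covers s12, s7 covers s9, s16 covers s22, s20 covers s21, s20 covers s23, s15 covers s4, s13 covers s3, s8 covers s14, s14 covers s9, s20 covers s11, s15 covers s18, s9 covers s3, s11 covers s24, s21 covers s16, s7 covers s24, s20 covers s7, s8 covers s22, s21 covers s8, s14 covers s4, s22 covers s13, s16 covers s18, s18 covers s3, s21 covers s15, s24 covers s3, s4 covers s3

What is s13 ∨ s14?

s8

Common upper bounds of {s13, s14}: s20, s21, s8.
The least among these is s8.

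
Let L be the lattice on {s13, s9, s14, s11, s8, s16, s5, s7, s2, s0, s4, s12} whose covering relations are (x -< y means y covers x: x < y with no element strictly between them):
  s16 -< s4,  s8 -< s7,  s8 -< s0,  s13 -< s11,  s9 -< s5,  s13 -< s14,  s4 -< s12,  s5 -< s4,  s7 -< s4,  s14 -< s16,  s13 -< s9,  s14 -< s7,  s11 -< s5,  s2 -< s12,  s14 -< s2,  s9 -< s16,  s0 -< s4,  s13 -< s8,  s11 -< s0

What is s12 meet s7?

Common lower bounds of {s12, s7}: s13, s14, s7, s8.
The greatest among these is s7.

s7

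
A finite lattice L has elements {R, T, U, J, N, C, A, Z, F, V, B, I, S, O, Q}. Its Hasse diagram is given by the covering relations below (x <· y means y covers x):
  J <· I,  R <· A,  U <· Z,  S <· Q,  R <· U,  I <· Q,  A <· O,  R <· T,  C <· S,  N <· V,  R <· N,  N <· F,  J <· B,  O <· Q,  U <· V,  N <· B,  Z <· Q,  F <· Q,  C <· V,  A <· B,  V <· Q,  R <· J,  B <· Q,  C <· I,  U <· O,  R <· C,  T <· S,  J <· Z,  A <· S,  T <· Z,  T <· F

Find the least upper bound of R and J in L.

J

Common upper bounds of {R, J}: B, I, J, Q, Z.
The least among these is J.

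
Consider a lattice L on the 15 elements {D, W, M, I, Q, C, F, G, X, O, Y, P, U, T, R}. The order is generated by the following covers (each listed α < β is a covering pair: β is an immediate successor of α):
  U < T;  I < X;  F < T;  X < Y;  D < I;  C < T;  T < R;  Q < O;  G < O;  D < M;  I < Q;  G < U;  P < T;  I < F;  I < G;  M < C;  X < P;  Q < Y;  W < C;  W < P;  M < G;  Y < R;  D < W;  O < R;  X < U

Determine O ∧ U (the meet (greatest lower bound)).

G

Common lower bounds of {O, U}: D, G, I, M.
The greatest among these is G.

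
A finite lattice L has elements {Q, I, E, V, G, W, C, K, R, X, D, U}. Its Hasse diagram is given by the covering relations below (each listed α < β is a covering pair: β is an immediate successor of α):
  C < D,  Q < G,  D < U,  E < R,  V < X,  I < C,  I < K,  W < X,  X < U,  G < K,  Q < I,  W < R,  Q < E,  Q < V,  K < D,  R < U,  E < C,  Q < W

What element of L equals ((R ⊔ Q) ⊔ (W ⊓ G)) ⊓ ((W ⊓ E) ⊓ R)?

R ∨ Q = R
W ∧ G = Q
R ∨ Q = R
W ∧ E = Q
Q ∧ R = Q
R ∧ Q = Q

Q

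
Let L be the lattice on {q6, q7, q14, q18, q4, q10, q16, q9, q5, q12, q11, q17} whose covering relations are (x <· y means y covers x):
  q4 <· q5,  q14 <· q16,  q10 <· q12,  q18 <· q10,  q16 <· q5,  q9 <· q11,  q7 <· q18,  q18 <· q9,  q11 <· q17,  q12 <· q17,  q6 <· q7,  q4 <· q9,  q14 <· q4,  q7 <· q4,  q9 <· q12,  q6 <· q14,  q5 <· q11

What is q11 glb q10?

q18

Common lower bounds of {q11, q10}: q18, q6, q7.
The greatest among these is q18.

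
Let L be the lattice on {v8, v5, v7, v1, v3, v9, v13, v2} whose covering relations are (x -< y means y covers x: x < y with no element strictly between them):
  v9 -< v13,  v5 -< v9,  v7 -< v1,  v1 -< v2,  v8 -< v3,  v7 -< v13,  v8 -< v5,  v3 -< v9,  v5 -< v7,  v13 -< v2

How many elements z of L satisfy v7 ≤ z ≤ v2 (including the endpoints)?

4

The interval [v7, v2] = {v1, v13, v2, v7}, which has 4 elements.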